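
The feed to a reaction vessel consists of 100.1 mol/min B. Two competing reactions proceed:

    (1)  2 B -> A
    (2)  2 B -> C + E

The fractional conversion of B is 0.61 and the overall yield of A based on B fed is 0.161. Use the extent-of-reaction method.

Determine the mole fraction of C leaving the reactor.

0.172

Yield of A: 1ξ₁ / 100.1 = 0.161 → ξ₁ = 16.12 mol/min.
Conversion of B: 2ξ₁ + 2ξ₂ = 0.61 × 100.1 = 61.06 → ξ₂ = 14.41 mol/min.
Outlet amounts (n = n₀ + Σ ν·ξ):
  B: 100.1 − 2(16.12) − 2(14.41) = 39.04
  A: 0 + 1(16.12) = 16.12
  C: 0 + 1(14.41) = 14.41
  E: 0 + 1(14.41) = 14.41
Total out = 83.98 mol/min; y_C = 14.41 / 83.98 = 0.1716.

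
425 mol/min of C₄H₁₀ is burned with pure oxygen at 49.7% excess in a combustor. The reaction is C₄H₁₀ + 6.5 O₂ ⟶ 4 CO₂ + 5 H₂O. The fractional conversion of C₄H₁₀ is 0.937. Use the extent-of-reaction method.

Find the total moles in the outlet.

5160 mol/min

Stoichiometric O₂ = 6.5 × 425 = 2762 mol/min; O₂ fed = 2762 × 1.497 = 4135 mol/min.
Fuel reacted = 0.937 × 425 → ξ = 398.2 mol/min.
Outlet (n = n₀ + ν ξ):
  C₄H₁₀: 425 − 1(398.2) = 26.77
  O₂: 4135 − 6.5(398.2) = 1547
  CO₂: 0 + 4(398.2) = 1593
  H₂O: 0 + 5(398.2) = 1991
Total out = 26.77 + 1547 + 1593 + 1991 = 5158 mol/min.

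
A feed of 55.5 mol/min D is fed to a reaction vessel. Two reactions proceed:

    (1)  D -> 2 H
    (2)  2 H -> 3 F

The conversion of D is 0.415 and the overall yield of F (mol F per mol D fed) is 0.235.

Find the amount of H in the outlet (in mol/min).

Conversion of D: D consumed = 1ξ₁ = 0.415 × 55.5 → ξ₁ = 23.03 mol/min.
Yield of F: 3ξ₂ / 55.5 = 0.235 → ξ₂ = 4.347 mol/min.
Outlet amounts (n = n₀ + Σ ν·ξ):
  D: 55.5 − 1(23.03) = 32.47
  H: 0 + 2(23.03) − 2(4.347) = 37.37
  F: 0 + 3(4.347) = 13.04

37.4 mol/min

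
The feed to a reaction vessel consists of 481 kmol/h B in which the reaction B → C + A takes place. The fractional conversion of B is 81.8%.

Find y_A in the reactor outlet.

0.45

B reacted = 0.818 × 481 = 393.5 kmol/h; ν_B = −1, so ξ = 393.5/1 = 393.5 kmol/h.
Outlet amounts (n = n₀ + ν ξ):
  B: 481 − 1(393.5) = 87.54
  C: 0 + 1(393.5) = 393.5
  A: 0 + 1(393.5) = 393.5
Total out = 874.5 kmol/h; y_A = 393.5 / 874.5 = 0.4499.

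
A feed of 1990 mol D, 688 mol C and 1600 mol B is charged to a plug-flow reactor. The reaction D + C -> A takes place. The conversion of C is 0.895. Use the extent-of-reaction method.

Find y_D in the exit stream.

C reacted = 0.895 × 688 = 615.8 mol; ν_C = −1, so ξ = 615.8/1 = 615.8 mol.
Outlet amounts (n = n₀ + ν ξ):
  D: 1990 − 1(615.8) = 1374
  C: 688 − 1(615.8) = 72.24
  A: 0 + 1(615.8) = 615.8
  B: 1600 (inert)
Total out = 3662 mol; y_D = 1374 / 3662 = 0.3752.

0.375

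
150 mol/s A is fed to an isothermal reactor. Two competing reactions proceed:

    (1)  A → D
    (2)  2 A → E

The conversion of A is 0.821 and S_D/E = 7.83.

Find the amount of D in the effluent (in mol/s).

Conversion of A: A consumed = 0.821 × 150 = 123.1 mol/s = 1ξ₁ + 2ξ₂.
Selectivity: 1ξ₁ / (1ξ₂) = 7.83 → ξ₁ = 7.83 ξ₂.
Substitute: (1·7.83 + 2) ξ₂ = 123.1 → ξ₂ = 12.53 mol/s, ξ₁ = 98.09 mol/s.
Outlet amounts (n = n₀ + Σ ν·ξ):
  A: 150 − 1(98.09) − 2(12.53) = 26.85
  D: 0 + 1(98.09) = 98.09
  E: 0 + 1(12.53) = 12.53

98.1 mol/s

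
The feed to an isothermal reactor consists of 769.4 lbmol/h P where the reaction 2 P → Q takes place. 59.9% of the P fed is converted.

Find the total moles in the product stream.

539 lbmol/h

P reacted = 0.599 × 769.4 = 460.9 lbmol/h; ν_P = −2, so ξ = 460.9/2 = 230.4 lbmol/h.
Outlet amounts (n = n₀ + ν ξ):
  P: 769.4 − 2(230.4) = 308.5
  Q: 0 + 1(230.4) = 230.4
Total out = 308.5 + 230.4 = 539 lbmol/h.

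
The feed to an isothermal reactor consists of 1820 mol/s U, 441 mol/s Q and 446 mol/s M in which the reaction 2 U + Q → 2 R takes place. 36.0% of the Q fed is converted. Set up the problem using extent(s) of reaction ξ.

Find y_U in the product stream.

0.59

Q reacted = 0.36 × 441 = 158.8 mol/s; ν_Q = −1, so ξ = 158.8/1 = 158.8 mol/s.
Outlet amounts (n = n₀ + ν ξ):
  U: 1820 − 2(158.8) = 1502
  Q: 441 − 1(158.8) = 282.2
  R: 0 + 2(158.8) = 317.5
  M: 446 (inert)
Total out = 2548 mol/s; y_U = 1502 / 2548 = 0.5896.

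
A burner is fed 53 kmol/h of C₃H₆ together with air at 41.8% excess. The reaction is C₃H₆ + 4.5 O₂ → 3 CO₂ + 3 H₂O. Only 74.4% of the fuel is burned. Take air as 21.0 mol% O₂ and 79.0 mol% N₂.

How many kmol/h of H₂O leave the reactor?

Stoichiometric O₂ = 4.5 × 53 = 238.5 kmol/h; O₂ fed = 238.5 × 1.418 = 338.2 kmol/h.
N₂ fed = 338.2 × 79/21 = 1272 kmol/h.
Fuel reacted = 0.744 × 53 → ξ = 39.43 kmol/h.
Outlet (n = n₀ + ν ξ):
  C₃H₆: 53 − 1(39.43) = 13.57
  O₂: 338.2 − 4.5(39.43) = 160.7
  N₂: 1272 (inert)
  CO₂: 0 + 3(39.43) = 118.3
  H₂O: 0 + 3(39.43) = 118.3

118 kmol/h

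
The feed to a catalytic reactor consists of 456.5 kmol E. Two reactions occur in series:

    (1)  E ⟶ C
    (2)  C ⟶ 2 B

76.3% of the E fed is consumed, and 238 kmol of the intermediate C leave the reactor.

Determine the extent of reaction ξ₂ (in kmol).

ξ₂ = 110 kmol

Conversion of E: E consumed = 1ξ₁ = 0.763 × 456.5 → ξ₁ = 348.3 kmol.
C balance: n_C = 0 + 1ξ₁ − 1ξ₂ = 238 → ξ₂ = (1·348.3 − 238)/1 = 110.3 kmol.
Outlet amounts (n = n₀ + Σ ν·ξ):
  E: 456.5 − 1(348.3) = 108.2
  C: 0 + 1(348.3) − 1(110.3) = 238
  B: 0 + 2(110.3) = 220.6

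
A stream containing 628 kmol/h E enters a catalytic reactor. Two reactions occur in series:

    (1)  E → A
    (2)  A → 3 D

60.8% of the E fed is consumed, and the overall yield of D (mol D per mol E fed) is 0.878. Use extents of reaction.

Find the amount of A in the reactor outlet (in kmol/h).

Conversion of E: E consumed = 1ξ₁ = 0.608 × 628 → ξ₁ = 381.8 kmol/h.
Yield of D: 3ξ₂ / 628 = 0.878 → ξ₂ = 183.8 kmol/h.
Outlet amounts (n = n₀ + Σ ν·ξ):
  E: 628 − 1(381.8) = 246.2
  A: 0 + 1(381.8) − 1(183.8) = 198
  D: 0 + 3(183.8) = 551.4

198 kmol/h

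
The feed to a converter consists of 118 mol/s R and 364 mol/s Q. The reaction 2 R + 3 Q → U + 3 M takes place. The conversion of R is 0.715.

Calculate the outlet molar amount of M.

127 mol/s

R reacted = 0.715 × 118 = 84.37 mol/s; ν_R = −2, so ξ = 84.37/2 = 42.18 mol/s.
Outlet amounts (n = n₀ + ν ξ):
  R: 118 − 2(42.18) = 33.63
  Q: 364 − 3(42.18) = 237.4
  U: 0 + 1(42.18) = 42.18
  M: 0 + 3(42.18) = 126.6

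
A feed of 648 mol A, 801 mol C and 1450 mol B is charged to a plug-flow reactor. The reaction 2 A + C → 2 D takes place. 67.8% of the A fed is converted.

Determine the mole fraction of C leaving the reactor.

0.217

A reacted = 0.678 × 648 = 439.3 mol; ν_A = −2, so ξ = 439.3/2 = 219.7 mol.
Outlet amounts (n = n₀ + ν ξ):
  A: 648 − 2(219.7) = 208.7
  C: 801 − 1(219.7) = 581.3
  D: 0 + 2(219.7) = 439.3
  B: 1450 (inert)
Total out = 2679 mol; y_C = 581.3 / 2679 = 0.217.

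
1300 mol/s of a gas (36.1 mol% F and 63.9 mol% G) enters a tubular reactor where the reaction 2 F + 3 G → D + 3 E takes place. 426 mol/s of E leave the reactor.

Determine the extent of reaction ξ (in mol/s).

For E: n = n₀ + 3ξ → 426 = 0 + 3ξ, giving ξ = 142 mol/s.
Outlet amounts (n = n₀ + ν ξ):
  F: 469.3 − 2(142) = 185.3
  G: 830.7 − 3(142) = 404.7
  D: 0 + 1(142) = 142
  E: 0 + 3(142) = 426

ξ = 142 mol/s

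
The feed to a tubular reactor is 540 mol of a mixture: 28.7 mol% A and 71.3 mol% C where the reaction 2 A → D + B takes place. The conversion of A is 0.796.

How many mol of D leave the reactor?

A reacted = 0.796 × 155 = 123.4 mol; ν_A = −2, so ξ = 123.4/2 = 61.68 mol.
Outlet amounts (n = n₀ + ν ξ):
  A: 155 − 2(61.68) = 31.62
  D: 0 + 1(61.68) = 61.68
  B: 0 + 1(61.68) = 61.68
  C: 385 (inert)

61.7 mol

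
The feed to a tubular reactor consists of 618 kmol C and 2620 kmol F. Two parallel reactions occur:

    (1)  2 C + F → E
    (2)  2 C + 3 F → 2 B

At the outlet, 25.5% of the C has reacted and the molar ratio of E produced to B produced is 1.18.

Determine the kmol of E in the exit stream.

55.3 kmol

Conversion of C: C consumed = 0.255 × 618 = 157.6 kmol = 2ξ₁ + 2ξ₂.
Selectivity: 1ξ₁ / (2ξ₂) = 1.18 → ξ₁ = 2.36 ξ₂.
Substitute: (2·2.36 + 2) ξ₂ = 157.6 → ξ₂ = 23.45 kmol, ξ₁ = 55.34 kmol.
Outlet amounts (n = n₀ + Σ ν·ξ):
  C: 618 − 2(55.34) − 2(23.45) = 460.4
  F: 2620 − 1(55.34) − 3(23.45) = 2494
  E: 0 + 1(55.34) = 55.34
  B: 0 + 2(23.45) = 46.9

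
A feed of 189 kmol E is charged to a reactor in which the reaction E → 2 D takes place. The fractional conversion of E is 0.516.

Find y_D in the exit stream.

0.681

E reacted = 0.516 × 189 = 97.52 kmol; ν_E = −1, so ξ = 97.52/1 = 97.52 kmol.
Outlet amounts (n = n₀ + ν ξ):
  E: 189 − 1(97.52) = 91.48
  D: 0 + 2(97.52) = 195
Total out = 286.5 kmol; y_D = 195 / 286.5 = 0.6807.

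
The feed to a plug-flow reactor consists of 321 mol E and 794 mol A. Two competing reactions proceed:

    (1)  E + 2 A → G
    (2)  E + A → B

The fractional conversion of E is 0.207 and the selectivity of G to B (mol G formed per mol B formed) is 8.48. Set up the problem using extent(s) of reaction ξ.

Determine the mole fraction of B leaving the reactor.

0.00709

Conversion of E: E consumed = 0.207 × 321 = 66.45 mol = 1ξ₁ + 1ξ₂.
Selectivity: 1ξ₁ / (1ξ₂) = 8.48 → ξ₁ = 8.48 ξ₂.
Substitute: (1·8.48 + 1) ξ₂ = 66.45 → ξ₂ = 7.009 mol, ξ₁ = 59.44 mol.
Outlet amounts (n = n₀ + Σ ν·ξ):
  E: 321 − 1(59.44) − 1(7.009) = 254.6
  A: 794 − 2(59.44) − 1(7.009) = 668.1
  G: 0 + 1(59.44) = 59.44
  B: 0 + 1(7.009) = 7.009
Total out = 989.1 mol; y_B = 7.009 / 989.1 = 0.007086.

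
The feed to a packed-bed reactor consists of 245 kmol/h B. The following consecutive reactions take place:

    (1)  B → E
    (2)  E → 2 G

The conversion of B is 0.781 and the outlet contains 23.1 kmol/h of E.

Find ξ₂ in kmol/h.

Conversion of B: B consumed = 1ξ₁ = 0.781 × 245 → ξ₁ = 191.3 kmol/h.
E balance: n_E = 0 + 1ξ₁ − 1ξ₂ = 23.1 → ξ₂ = (1·191.3 − 23.1)/1 = 168.2 kmol/h.
Outlet amounts (n = n₀ + Σ ν·ξ):
  B: 245 − 1(191.3) = 53.66
  E: 0 + 1(191.3) − 1(168.2) = 23.1
  G: 0 + 2(168.2) = 336.5

ξ₂ = 168 kmol/h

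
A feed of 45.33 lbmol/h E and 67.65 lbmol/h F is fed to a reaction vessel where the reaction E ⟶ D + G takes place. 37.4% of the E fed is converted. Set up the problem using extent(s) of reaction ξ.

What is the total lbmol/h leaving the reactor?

130 lbmol/h

E reacted = 0.374 × 45.33 = 16.95 lbmol/h; ν_E = −1, so ξ = 16.95/1 = 16.95 lbmol/h.
Outlet amounts (n = n₀ + ν ξ):
  E: 45.33 − 1(16.95) = 28.38
  D: 0 + 1(16.95) = 16.95
  G: 0 + 1(16.95) = 16.95
  F: 67.65 (inert)
Total out = 28.38 + 16.95 + 16.95 + 67.65 = 129.9 lbmol/h.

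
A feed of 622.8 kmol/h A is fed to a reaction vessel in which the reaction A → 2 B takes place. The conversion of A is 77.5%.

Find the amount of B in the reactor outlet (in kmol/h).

965 kmol/h

A reacted = 0.775 × 622.8 = 482.7 kmol/h; ν_A = −1, so ξ = 482.7/1 = 482.7 kmol/h.
Outlet amounts (n = n₀ + ν ξ):
  A: 622.8 − 1(482.7) = 140.1
  B: 0 + 2(482.7) = 965.3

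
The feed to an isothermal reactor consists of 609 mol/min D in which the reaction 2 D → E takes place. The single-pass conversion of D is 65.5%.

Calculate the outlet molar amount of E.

D reacted = 0.655 × 609 = 398.9 mol/min; ν_D = −2, so ξ = 398.9/2 = 199.4 mol/min.
Outlet amounts (n = n₀ + ν ξ):
  D: 609 − 2(199.4) = 210.1
  E: 0 + 1(199.4) = 199.4

199 mol/min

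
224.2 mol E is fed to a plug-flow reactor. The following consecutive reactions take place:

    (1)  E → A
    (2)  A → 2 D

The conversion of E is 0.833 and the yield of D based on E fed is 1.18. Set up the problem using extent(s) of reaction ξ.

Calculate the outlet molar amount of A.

Conversion of E: E consumed = 1ξ₁ = 0.833 × 224.2 → ξ₁ = 186.8 mol.
Yield of D: 2ξ₂ / 224.2 = 1.18 → ξ₂ = 132.3 mol.
Outlet amounts (n = n₀ + Σ ν·ξ):
  E: 224.2 − 1(186.8) = 37.44
  A: 0 + 1(186.8) − 1(132.3) = 54.48
  D: 0 + 2(132.3) = 264.6

54.5 mol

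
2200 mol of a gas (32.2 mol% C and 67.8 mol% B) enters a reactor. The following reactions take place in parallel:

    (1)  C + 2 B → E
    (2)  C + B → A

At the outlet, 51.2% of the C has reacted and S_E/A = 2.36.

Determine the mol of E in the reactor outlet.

255 mol

Conversion of C: C consumed = 0.512 × 708.4 = 362.7 mol = 1ξ₁ + 1ξ₂.
Selectivity: 1ξ₁ / (1ξ₂) = 2.36 → ξ₁ = 2.36 ξ₂.
Substitute: (1·2.36 + 1) ξ₂ = 362.7 → ξ₂ = 107.9 mol, ξ₁ = 254.8 mol.
Outlet amounts (n = n₀ + Σ ν·ξ):
  C: 708.4 − 1(254.8) − 1(107.9) = 345.7
  B: 1492 − 2(254.8) − 1(107.9) = 874.1
  E: 0 + 1(254.8) = 254.8
  A: 0 + 1(107.9) = 107.9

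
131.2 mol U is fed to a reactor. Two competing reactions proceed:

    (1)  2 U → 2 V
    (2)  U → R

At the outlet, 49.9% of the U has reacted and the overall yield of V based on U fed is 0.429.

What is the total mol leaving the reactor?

131 mol

Yield of V: 2ξ₁ / 131.2 = 0.429 → ξ₁ = 28.14 mol.
Conversion of U: 2ξ₁ + 1ξ₂ = 0.499 × 131.2 = 65.47 → ξ₂ = 9.184 mol.
Outlet amounts (n = n₀ + Σ ν·ξ):
  U: 131.2 − 2(28.14) − 1(9.184) = 65.73
  V: 0 + 2(28.14) = 56.28
  R: 0 + 1(9.184) = 9.184
Total out = 65.73 + 56.28 + 9.184 = 131.2 mol.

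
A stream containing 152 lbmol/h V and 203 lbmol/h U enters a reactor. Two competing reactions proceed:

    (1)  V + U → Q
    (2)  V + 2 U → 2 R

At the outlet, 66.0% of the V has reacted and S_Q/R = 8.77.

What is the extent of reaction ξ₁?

ξ₁ = 94.9 lbmol/h

Conversion of V: V consumed = 0.66 × 152 = 100.3 lbmol/h = 1ξ₁ + 1ξ₂.
Selectivity: 1ξ₁ / (2ξ₂) = 8.77 → ξ₁ = 17.54 ξ₂.
Substitute: (1·17.54 + 1) ξ₂ = 100.3 → ξ₂ = 5.411 lbmol/h, ξ₁ = 94.91 lbmol/h.
Outlet amounts (n = n₀ + Σ ν·ξ):
  V: 152 − 1(94.91) − 1(5.411) = 51.68
  U: 203 − 1(94.91) − 2(5.411) = 97.27
  Q: 0 + 1(94.91) = 94.91
  R: 0 + 2(5.411) = 10.82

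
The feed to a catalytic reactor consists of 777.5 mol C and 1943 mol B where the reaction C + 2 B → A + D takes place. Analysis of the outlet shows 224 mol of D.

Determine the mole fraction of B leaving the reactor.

For D: n = n₀ + 1ξ → 224 = 0 + 1ξ, giving ξ = 224 mol.
Outlet amounts (n = n₀ + ν ξ):
  C: 777.5 − 1(224) = 553.5
  B: 1943 − 2(224) = 1495
  A: 0 + 1(224) = 224
  D: 0 + 1(224) = 224
Total out = 2496 mol; y_B = 1495 / 2496 = 0.5988.

0.599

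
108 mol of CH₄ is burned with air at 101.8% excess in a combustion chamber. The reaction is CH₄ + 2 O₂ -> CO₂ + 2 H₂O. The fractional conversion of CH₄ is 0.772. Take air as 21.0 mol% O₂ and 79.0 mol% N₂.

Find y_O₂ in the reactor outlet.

Stoichiometric O₂ = 2 × 108 = 216 mol; O₂ fed = 216 × 2.018 = 435.9 mol.
N₂ fed = 435.9 × 79/21 = 1640 mol.
Fuel reacted = 0.772 × 108 → ξ = 83.38 mol.
Outlet (n = n₀ + ν ξ):
  CH₄: 108 − 1(83.38) = 24.62
  O₂: 435.9 − 2(83.38) = 269.1
  N₂: 1640 (inert)
  CO₂: 0 + 1(83.38) = 83.38
  H₂O: 0 + 2(83.38) = 166.8
Total out = 2184 mol; y_O₂ = 269.1 / 2184 = 0.1233.

0.123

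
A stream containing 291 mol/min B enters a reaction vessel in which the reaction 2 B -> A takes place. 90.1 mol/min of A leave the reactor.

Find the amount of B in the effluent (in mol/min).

111 mol/min

For A: n = n₀ + 1ξ → 90.1 = 0 + 1ξ, giving ξ = 90.1 mol/min.
Outlet amounts (n = n₀ + ν ξ):
  B: 291 − 2(90.1) = 110.8
  A: 0 + 1(90.1) = 90.1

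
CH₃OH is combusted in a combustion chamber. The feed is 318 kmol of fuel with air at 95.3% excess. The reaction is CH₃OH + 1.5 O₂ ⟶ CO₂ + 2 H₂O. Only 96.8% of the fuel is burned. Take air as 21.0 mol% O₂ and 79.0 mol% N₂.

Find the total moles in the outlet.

4910 kmol

Stoichiometric O₂ = 1.5 × 318 = 477 kmol; O₂ fed = 477 × 1.953 = 931.6 kmol.
N₂ fed = 931.6 × 79/21 = 3505 kmol.
Fuel reacted = 0.968 × 318 → ξ = 307.8 kmol.
Outlet (n = n₀ + ν ξ):
  CH₃OH: 318 − 1(307.8) = 10.18
  O₂: 931.6 − 1.5(307.8) = 469.8
  N₂: 3505 (inert)
  CO₂: 0 + 1(307.8) = 307.8
  H₂O: 0 + 2(307.8) = 615.6
Total out = 10.18 + 469.8 + 3505 + 307.8 + 615.6 = 4908 kmol.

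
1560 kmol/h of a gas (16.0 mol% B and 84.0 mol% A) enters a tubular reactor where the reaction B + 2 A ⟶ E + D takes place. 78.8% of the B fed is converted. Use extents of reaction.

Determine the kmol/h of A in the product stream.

B reacted = 0.788 × 249.6 = 196.7 kmol/h; ν_B = −1, so ξ = 196.7/1 = 196.7 kmol/h.
Outlet amounts (n = n₀ + ν ξ):
  B: 249.6 − 1(196.7) = 52.92
  A: 1310 − 2(196.7) = 917
  E: 0 + 1(196.7) = 196.7
  D: 0 + 1(196.7) = 196.7

917 kmol/h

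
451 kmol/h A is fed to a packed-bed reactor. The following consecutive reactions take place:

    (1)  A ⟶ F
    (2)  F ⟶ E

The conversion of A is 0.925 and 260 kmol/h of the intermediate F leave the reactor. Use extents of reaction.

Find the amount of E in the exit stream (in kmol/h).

Conversion of A: A consumed = 1ξ₁ = 0.925 × 451 → ξ₁ = 417.2 kmol/h.
F balance: n_F = 0 + 1ξ₁ − 1ξ₂ = 260 → ξ₂ = (1·417.2 − 260)/1 = 157.2 kmol/h.
Outlet amounts (n = n₀ + Σ ν·ξ):
  A: 451 − 1(417.2) = 33.82
  F: 0 + 1(417.2) − 1(157.2) = 260
  E: 0 + 1(157.2) = 157.2

157 kmol/h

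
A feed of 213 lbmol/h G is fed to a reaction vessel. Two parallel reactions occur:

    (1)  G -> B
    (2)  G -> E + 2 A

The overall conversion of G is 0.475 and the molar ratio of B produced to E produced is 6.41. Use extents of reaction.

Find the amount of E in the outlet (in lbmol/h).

Conversion of G: G consumed = 0.475 × 213 = 101.2 lbmol/h = 1ξ₁ + 1ξ₂.
Selectivity: 1ξ₁ / (1ξ₂) = 6.41 → ξ₁ = 6.41 ξ₂.
Substitute: (1·6.41 + 1) ξ₂ = 101.2 → ξ₂ = 13.65 lbmol/h, ξ₁ = 87.52 lbmol/h.
Outlet amounts (n = n₀ + Σ ν·ξ):
  G: 213 − 1(87.52) − 1(13.65) = 111.8
  B: 0 + 1(87.52) = 87.52
  E: 0 + 1(13.65) = 13.65
  A: 0 + 2(13.65) = 27.31

13.7 lbmol/h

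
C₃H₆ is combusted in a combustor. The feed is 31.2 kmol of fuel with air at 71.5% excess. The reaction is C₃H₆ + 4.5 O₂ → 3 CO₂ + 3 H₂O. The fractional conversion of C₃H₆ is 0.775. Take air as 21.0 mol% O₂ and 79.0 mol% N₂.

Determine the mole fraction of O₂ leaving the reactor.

0.111

Stoichiometric O₂ = 4.5 × 31.2 = 140.4 kmol; O₂ fed = 140.4 × 1.715 = 240.8 kmol.
N₂ fed = 240.8 × 79/21 = 905.8 kmol.
Fuel reacted = 0.775 × 31.2 → ξ = 24.18 kmol.
Outlet (n = n₀ + ν ξ):
  C₃H₆: 31.2 − 1(24.18) = 7.02
  O₂: 240.8 − 4.5(24.18) = 132
  N₂: 905.8 (inert)
  CO₂: 0 + 3(24.18) = 72.54
  H₂O: 0 + 3(24.18) = 72.54
Total out = 1190 kmol; y_O₂ = 132 / 1190 = 0.1109.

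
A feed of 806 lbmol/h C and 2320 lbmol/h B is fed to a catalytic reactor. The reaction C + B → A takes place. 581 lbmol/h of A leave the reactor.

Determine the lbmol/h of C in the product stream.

For A: n = n₀ + 1ξ → 581 = 0 + 1ξ, giving ξ = 581 lbmol/h.
Outlet amounts (n = n₀ + ν ξ):
  C: 806 − 1(581) = 225
  B: 2320 − 1(581) = 1739
  A: 0 + 1(581) = 581

225 lbmol/h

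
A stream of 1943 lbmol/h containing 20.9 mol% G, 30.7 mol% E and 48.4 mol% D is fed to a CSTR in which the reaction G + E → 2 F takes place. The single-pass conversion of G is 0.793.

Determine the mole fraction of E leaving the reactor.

0.141

G reacted = 0.793 × 406.1 = 322 lbmol/h; ν_G = −1, so ξ = 322/1 = 322 lbmol/h.
Outlet amounts (n = n₀ + ν ξ):
  G: 406.1 − 1(322) = 84.06
  E: 596.5 − 1(322) = 274.5
  F: 0 + 2(322) = 644.1
  D: 940.4 (inert)
Total out = 1943 lbmol/h; y_E = 274.5 / 1943 = 0.1413.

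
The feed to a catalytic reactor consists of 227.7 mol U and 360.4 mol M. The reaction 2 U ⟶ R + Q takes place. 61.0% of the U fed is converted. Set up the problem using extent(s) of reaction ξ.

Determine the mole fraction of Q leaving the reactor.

0.118

U reacted = 0.61 × 227.7 = 138.9 mol; ν_U = −2, so ξ = 138.9/2 = 69.45 mol.
Outlet amounts (n = n₀ + ν ξ):
  U: 227.7 − 2(69.45) = 88.8
  R: 0 + 1(69.45) = 69.45
  Q: 0 + 1(69.45) = 69.45
  M: 360.4 (inert)
Total out = 588.1 mol; y_Q = 69.45 / 588.1 = 0.1181.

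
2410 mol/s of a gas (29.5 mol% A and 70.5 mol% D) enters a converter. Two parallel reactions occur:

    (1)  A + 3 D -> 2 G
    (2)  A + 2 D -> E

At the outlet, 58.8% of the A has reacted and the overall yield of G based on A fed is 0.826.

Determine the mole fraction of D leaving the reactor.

Yield of G: 2ξ₁ / 711 = 0.826 → ξ₁ = 293.6 mol/s.
Conversion of A: 1ξ₁ + 1ξ₂ = 0.588 × 711 = 418 → ξ₂ = 124.4 mol/s.
Outlet amounts (n = n₀ + Σ ν·ξ):
  A: 711 − 1(293.6) − 1(124.4) = 292.9
  D: 1699 − 3(293.6) − 2(124.4) = 569.4
  G: 0 + 2(293.6) = 587.2
  E: 0 + 1(124.4) = 124.4
Total out = 1574 mol/s; y_D = 569.4 / 1574 = 0.3617.

0.362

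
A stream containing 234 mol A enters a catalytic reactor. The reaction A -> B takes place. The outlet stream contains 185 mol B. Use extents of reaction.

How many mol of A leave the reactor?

49 mol

For B: n = n₀ + 1ξ → 185 = 0 + 1ξ, giving ξ = 185 mol.
Outlet amounts (n = n₀ + ν ξ):
  A: 234 − 1(185) = 49
  B: 0 + 1(185) = 185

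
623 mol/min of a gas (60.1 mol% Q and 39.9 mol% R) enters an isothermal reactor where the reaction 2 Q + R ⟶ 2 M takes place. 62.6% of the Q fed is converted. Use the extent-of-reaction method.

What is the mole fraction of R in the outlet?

0.26

Q reacted = 0.626 × 374.4 = 234.4 mol/min; ν_Q = −2, so ξ = 234.4/2 = 117.2 mol/min.
Outlet amounts (n = n₀ + ν ξ):
  Q: 374.4 − 2(117.2) = 140
  R: 248.6 − 1(117.2) = 131.4
  M: 0 + 2(117.2) = 234.4
Total out = 505.8 mol/min; y_R = 131.4 / 505.8 = 0.2597.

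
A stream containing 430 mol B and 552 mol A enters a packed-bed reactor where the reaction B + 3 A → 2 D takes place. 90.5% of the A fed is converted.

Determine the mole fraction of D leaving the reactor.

A reacted = 0.905 × 552 = 499.6 mol; ν_A = −3, so ξ = 499.6/3 = 166.5 mol.
Outlet amounts (n = n₀ + ν ξ):
  B: 430 − 1(166.5) = 263.5
  A: 552 − 3(166.5) = 52.44
  D: 0 + 2(166.5) = 333
Total out = 649 mol; y_D = 333 / 649 = 0.5132.

0.513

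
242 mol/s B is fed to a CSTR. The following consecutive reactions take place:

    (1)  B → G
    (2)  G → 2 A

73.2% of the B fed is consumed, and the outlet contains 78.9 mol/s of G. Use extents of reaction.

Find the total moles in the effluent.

340 mol/s

Conversion of B: B consumed = 1ξ₁ = 0.732 × 242 → ξ₁ = 177.1 mol/s.
G balance: n_G = 0 + 1ξ₁ − 1ξ₂ = 78.9 → ξ₂ = (1·177.1 − 78.9)/1 = 98.24 mol/s.
Outlet amounts (n = n₀ + Σ ν·ξ):
  B: 242 − 1(177.1) = 64.86
  G: 0 + 1(177.1) − 1(98.24) = 78.9
  A: 0 + 2(98.24) = 196.5
Total out = 64.86 + 78.9 + 196.5 = 340.2 mol/s.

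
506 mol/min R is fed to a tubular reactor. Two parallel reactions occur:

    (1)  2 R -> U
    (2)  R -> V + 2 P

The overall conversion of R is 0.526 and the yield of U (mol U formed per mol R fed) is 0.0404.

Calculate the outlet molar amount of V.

Yield of U: 1ξ₁ / 506 = 0.0404 → ξ₁ = 20.44 mol/min.
Conversion of R: 2ξ₁ + 1ξ₂ = 0.526 × 506 = 266.2 → ξ₂ = 225.3 mol/min.
Outlet amounts (n = n₀ + Σ ν·ξ):
  R: 506 − 2(20.44) − 1(225.3) = 239.8
  U: 0 + 1(20.44) = 20.44
  V: 0 + 1(225.3) = 225.3
  P: 0 + 2(225.3) = 450.5

225 mol/min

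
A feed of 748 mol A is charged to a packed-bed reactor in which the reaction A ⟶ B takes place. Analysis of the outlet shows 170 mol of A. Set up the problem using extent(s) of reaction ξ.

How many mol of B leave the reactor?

578 mol

For A: n = n₀ − 1ξ → 170 = 748 − 1ξ, giving ξ = 578 mol.
Outlet amounts (n = n₀ + ν ξ):
  A: 748 − 1(578) = 170
  B: 0 + 1(578) = 578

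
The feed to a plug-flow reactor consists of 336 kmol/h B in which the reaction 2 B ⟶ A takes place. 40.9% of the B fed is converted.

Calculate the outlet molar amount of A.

B reacted = 0.409 × 336 = 137.4 kmol/h; ν_B = −2, so ξ = 137.4/2 = 68.71 kmol/h.
Outlet amounts (n = n₀ + ν ξ):
  B: 336 − 2(68.71) = 198.6
  A: 0 + 1(68.71) = 68.71

68.7 kmol/h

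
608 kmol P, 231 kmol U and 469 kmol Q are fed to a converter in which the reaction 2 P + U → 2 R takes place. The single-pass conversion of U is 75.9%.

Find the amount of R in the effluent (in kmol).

U reacted = 0.759 × 231 = 175.3 kmol; ν_U = −1, so ξ = 175.3/1 = 175.3 kmol.
Outlet amounts (n = n₀ + ν ξ):
  P: 608 − 2(175.3) = 257.3
  U: 231 − 1(175.3) = 55.67
  R: 0 + 2(175.3) = 350.7
  Q: 469 (inert)

351 kmol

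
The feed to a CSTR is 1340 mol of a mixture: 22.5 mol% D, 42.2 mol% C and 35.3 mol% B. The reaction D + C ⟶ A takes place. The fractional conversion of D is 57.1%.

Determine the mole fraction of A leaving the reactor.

D reacted = 0.571 × 301.5 = 172.2 mol; ν_D = −1, so ξ = 172.2/1 = 172.2 mol.
Outlet amounts (n = n₀ + ν ξ):
  D: 301.5 − 1(172.2) = 129.3
  C: 565.5 − 1(172.2) = 393.3
  A: 0 + 1(172.2) = 172.2
  B: 473 (inert)
Total out = 1168 mol; y_A = 172.2 / 1168 = 0.1474.

0.147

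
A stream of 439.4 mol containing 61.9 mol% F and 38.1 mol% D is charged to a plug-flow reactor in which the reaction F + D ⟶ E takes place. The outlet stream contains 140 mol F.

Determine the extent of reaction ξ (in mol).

For F: n = n₀ − 1ξ → 140 = 272 − 1ξ, giving ξ = 132 mol.
Outlet amounts (n = n₀ + ν ξ):
  F: 272 − 1(132) = 140
  D: 167.4 − 1(132) = 35.42
  E: 0 + 1(132) = 132

ξ = 132 mol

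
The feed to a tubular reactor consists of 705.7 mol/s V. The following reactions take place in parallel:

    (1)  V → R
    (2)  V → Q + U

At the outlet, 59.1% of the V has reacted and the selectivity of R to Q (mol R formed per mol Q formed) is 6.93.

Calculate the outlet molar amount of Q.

Conversion of V: V consumed = 0.591 × 705.7 = 417.1 mol/s = 1ξ₁ + 1ξ₂.
Selectivity: 1ξ₁ / (1ξ₂) = 6.93 → ξ₁ = 6.93 ξ₂.
Substitute: (1·6.93 + 1) ξ₂ = 417.1 → ξ₂ = 52.59 mol/s, ξ₁ = 364.5 mol/s.
Outlet amounts (n = n₀ + Σ ν·ξ):
  V: 705.7 − 1(364.5) − 1(52.59) = 288.6
  R: 0 + 1(364.5) = 364.5
  Q: 0 + 1(52.59) = 52.59
  U: 0 + 1(52.59) = 52.59

52.6 mol/s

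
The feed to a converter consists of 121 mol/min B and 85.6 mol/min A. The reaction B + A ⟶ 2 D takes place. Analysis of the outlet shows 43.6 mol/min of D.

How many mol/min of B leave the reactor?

99.2 mol/min

For D: n = n₀ + 2ξ → 43.6 = 0 + 2ξ, giving ξ = 21.8 mol/min.
Outlet amounts (n = n₀ + ν ξ):
  B: 121 − 1(21.8) = 99.2
  A: 85.6 − 1(21.8) = 63.8
  D: 0 + 2(21.8) = 43.6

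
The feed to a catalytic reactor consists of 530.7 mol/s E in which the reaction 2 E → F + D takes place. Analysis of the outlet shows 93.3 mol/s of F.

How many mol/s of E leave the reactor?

344 mol/s

For F: n = n₀ + 1ξ → 93.3 = 0 + 1ξ, giving ξ = 93.3 mol/s.
Outlet amounts (n = n₀ + ν ξ):
  E: 530.7 − 2(93.3) = 344.1
  F: 0 + 1(93.3) = 93.3
  D: 0 + 1(93.3) = 93.3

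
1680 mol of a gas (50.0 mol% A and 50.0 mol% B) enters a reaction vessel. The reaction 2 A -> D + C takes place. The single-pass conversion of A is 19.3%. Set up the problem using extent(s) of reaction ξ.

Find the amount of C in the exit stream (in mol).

81.1 mol

A reacted = 0.193 × 840 = 162.1 mol; ν_A = −2, so ξ = 162.1/2 = 81.06 mol.
Outlet amounts (n = n₀ + ν ξ):
  A: 840 − 2(81.06) = 677.9
  D: 0 + 1(81.06) = 81.06
  C: 0 + 1(81.06) = 81.06
  B: 840 (inert)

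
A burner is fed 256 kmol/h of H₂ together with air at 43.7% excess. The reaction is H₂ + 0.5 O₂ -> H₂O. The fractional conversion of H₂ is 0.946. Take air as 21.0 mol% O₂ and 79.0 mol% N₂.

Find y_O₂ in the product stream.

0.0622

Stoichiometric O₂ = 0.5 × 256 = 128 kmol/h; O₂ fed = 128 × 1.437 = 183.9 kmol/h.
N₂ fed = 183.9 × 79/21 = 691.9 kmol/h.
Fuel reacted = 0.946 × 256 → ξ = 242.2 kmol/h.
Outlet (n = n₀ + ν ξ):
  H₂: 256 − 1(242.2) = 13.82
  O₂: 183.9 − 0.5(242.2) = 62.85
  N₂: 691.9 (inert)
  H₂O: 0 + 1(242.2) = 242.2
Total out = 1011 kmol/h; y_O₂ = 62.85 / 1011 = 0.06218.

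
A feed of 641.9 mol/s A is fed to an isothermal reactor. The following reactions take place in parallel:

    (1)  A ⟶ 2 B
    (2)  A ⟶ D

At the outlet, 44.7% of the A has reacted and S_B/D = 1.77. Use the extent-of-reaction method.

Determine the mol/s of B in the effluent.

269 mol/s

Conversion of A: A consumed = 0.447 × 641.9 = 286.9 mol/s = 1ξ₁ + 1ξ₂.
Selectivity: 2ξ₁ / (1ξ₂) = 1.77 → ξ₁ = 0.885 ξ₂.
Substitute: (1·0.885 + 1) ξ₂ = 286.9 → ξ₂ = 152.2 mol/s, ξ₁ = 134.7 mol/s.
Outlet amounts (n = n₀ + Σ ν·ξ):
  A: 641.9 − 1(134.7) − 1(152.2) = 355
  B: 0 + 2(134.7) = 269.4
  D: 0 + 1(152.2) = 152.2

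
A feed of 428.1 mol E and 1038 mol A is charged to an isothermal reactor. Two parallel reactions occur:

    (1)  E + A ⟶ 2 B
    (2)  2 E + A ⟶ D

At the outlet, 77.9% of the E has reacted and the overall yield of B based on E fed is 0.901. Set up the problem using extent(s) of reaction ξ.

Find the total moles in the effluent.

Yield of B: 2ξ₁ / 428.1 = 0.901 → ξ₁ = 192.9 mol.
Conversion of E: 1ξ₁ + 2ξ₂ = 0.779 × 428.1 = 333.5 → ξ₂ = 70.32 mol.
Outlet amounts (n = n₀ + Σ ν·ξ):
  E: 428.1 − 1(192.9) − 2(70.32) = 94.61
  A: 1038 − 1(192.9) − 1(70.32) = 774.8
  B: 0 + 2(192.9) = 385.7
  D: 0 + 1(70.32) = 70.32
Total out = 94.61 + 774.8 + 385.7 + 70.32 = 1325 mol.

1330 mol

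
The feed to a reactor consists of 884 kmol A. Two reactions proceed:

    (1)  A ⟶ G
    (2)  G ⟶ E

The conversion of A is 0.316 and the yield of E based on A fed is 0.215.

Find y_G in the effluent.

Conversion of A: A consumed = 1ξ₁ = 0.316 × 884 → ξ₁ = 279.3 kmol.
Yield of E: 1ξ₂ / 884 = 0.215 → ξ₂ = 190.1 kmol.
Outlet amounts (n = n₀ + Σ ν·ξ):
  A: 884 − 1(279.3) = 604.7
  G: 0 + 1(279.3) − 1(190.1) = 89.28
  E: 0 + 1(190.1) = 190.1
Total out = 884 kmol; y_G = 89.28 / 884 = 0.101.

0.101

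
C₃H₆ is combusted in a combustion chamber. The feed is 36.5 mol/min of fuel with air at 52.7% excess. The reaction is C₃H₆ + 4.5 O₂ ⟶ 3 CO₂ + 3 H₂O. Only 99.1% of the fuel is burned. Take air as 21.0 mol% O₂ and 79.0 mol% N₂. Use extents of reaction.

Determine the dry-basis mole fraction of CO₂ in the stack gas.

0.0952

Stoichiometric O₂ = 4.5 × 36.5 = 164.2 mol/min; O₂ fed = 164.2 × 1.527 = 250.8 mol/min.
N₂ fed = 250.8 × 79/21 = 943.5 mol/min.
Fuel reacted = 0.991 × 36.5 → ξ = 36.17 mol/min.
Outlet (n = n₀ + ν ξ):
  C₃H₆: 36.5 − 1(36.17) = 0.3285
  O₂: 250.8 − 4.5(36.17) = 88.04
  N₂: 943.5 (inert)
  CO₂: 0 + 3(36.17) = 108.5
  H₂O: 0 + 3(36.17) = 108.5
Dry total = 1140 mol/min; y_CO₂ (dry) = 108.5 / 1140 = 0.09515.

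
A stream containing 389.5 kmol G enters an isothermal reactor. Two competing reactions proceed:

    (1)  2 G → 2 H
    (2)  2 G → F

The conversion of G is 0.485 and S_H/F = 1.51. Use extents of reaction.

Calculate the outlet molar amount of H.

Conversion of G: G consumed = 0.485 × 389.5 = 188.9 kmol = 2ξ₁ + 2ξ₂.
Selectivity: 2ξ₁ / (1ξ₂) = 1.51 → ξ₁ = 0.755 ξ₂.
Substitute: (2·0.755 + 2) ξ₂ = 188.9 → ξ₂ = 53.82 kmol, ξ₁ = 40.63 kmol.
Outlet amounts (n = n₀ + Σ ν·ξ):
  G: 389.5 − 2(40.63) − 2(53.82) = 200.6
  H: 0 + 2(40.63) = 81.27
  F: 0 + 1(53.82) = 53.82

81.3 kmol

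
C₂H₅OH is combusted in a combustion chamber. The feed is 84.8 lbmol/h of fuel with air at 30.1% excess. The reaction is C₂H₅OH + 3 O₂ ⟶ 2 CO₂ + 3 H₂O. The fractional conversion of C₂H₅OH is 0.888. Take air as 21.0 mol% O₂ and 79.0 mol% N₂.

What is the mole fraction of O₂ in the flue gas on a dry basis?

Stoichiometric O₂ = 3 × 84.8 = 254.4 lbmol/h; O₂ fed = 254.4 × 1.301 = 331 lbmol/h.
N₂ fed = 331 × 79/21 = 1245 lbmol/h.
Fuel reacted = 0.888 × 84.8 → ξ = 75.3 lbmol/h.
Outlet (n = n₀ + ν ξ):
  C₂H₅OH: 84.8 − 1(75.3) = 9.498
  O₂: 331 − 3(75.3) = 105.1
  N₂: 1245 (inert)
  CO₂: 0 + 2(75.3) = 150.6
  H₂O: 0 + 3(75.3) = 225.9
Dry total = 1510 lbmol/h; y_O₂ (dry) = 105.1 / 1510 = 0.06957.

0.0696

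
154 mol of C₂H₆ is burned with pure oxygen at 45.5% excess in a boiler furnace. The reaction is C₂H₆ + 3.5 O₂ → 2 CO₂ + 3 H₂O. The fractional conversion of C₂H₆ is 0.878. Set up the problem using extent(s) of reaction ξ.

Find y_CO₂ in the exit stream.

0.269

Stoichiometric O₂ = 3.5 × 154 = 539 mol; O₂ fed = 539 × 1.455 = 784.2 mol.
Fuel reacted = 0.878 × 154 → ξ = 135.2 mol.
Outlet (n = n₀ + ν ξ):
  C₂H₆: 154 − 1(135.2) = 18.79
  O₂: 784.2 − 3.5(135.2) = 311
  CO₂: 0 + 2(135.2) = 270.4
  H₂O: 0 + 3(135.2) = 405.6
Total out = 1006 mol; y_CO₂ = 270.4 / 1006 = 0.2689.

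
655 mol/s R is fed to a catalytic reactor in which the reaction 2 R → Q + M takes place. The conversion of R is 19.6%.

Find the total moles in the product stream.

R reacted = 0.196 × 655 = 128.4 mol/s; ν_R = −2, so ξ = 128.4/2 = 64.19 mol/s.
Outlet amounts (n = n₀ + ν ξ):
  R: 655 − 2(64.19) = 526.6
  Q: 0 + 1(64.19) = 64.19
  M: 0 + 1(64.19) = 64.19
Total out = 526.6 + 64.19 + 64.19 = 655 mol/s.

655 mol/s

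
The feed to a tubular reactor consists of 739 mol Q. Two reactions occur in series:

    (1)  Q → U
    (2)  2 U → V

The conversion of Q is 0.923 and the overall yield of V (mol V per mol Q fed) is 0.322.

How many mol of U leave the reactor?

Conversion of Q: Q consumed = 1ξ₁ = 0.923 × 739 → ξ₁ = 682.1 mol.
Yield of V: 1ξ₂ / 739 = 0.322 → ξ₂ = 238 mol.
Outlet amounts (n = n₀ + Σ ν·ξ):
  Q: 739 − 1(682.1) = 56.9
  U: 0 + 1(682.1) − 2(238) = 206.2
  V: 0 + 1(238) = 238

206 mol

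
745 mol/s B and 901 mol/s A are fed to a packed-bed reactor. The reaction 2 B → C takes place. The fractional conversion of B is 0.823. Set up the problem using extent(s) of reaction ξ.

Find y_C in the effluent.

0.229

B reacted = 0.823 × 745 = 613.1 mol/s; ν_B = −2, so ξ = 613.1/2 = 306.6 mol/s.
Outlet amounts (n = n₀ + ν ξ):
  B: 745 − 2(306.6) = 131.9
  C: 0 + 1(306.6) = 306.6
  A: 901 (inert)
Total out = 1339 mol/s; y_C = 306.6 / 1339 = 0.2289.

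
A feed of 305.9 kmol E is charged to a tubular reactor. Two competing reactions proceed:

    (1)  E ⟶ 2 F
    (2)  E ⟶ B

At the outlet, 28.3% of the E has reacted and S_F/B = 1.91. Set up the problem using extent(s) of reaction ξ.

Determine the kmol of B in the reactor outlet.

Conversion of E: E consumed = 0.283 × 305.9 = 86.57 kmol = 1ξ₁ + 1ξ₂.
Selectivity: 2ξ₁ / (1ξ₂) = 1.91 → ξ₁ = 0.955 ξ₂.
Substitute: (1·0.955 + 1) ξ₂ = 86.57 → ξ₂ = 44.28 kmol, ξ₁ = 42.29 kmol.
Outlet amounts (n = n₀ + Σ ν·ξ):
  E: 305.9 − 1(42.29) − 1(44.28) = 219.3
  F: 0 + 2(42.29) = 84.58
  B: 0 + 1(44.28) = 44.28

44.3 kmol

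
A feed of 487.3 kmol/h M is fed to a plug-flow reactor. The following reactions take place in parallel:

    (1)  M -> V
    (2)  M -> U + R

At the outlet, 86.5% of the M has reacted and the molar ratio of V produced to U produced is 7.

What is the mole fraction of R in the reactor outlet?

0.0976

Conversion of M: M consumed = 0.865 × 487.3 = 421.5 kmol/h = 1ξ₁ + 1ξ₂.
Selectivity: 1ξ₁ / (1ξ₂) = 7 → ξ₁ = 7 ξ₂.
Substitute: (1·7 + 1) ξ₂ = 421.5 → ξ₂ = 52.69 kmol/h, ξ₁ = 368.8 kmol/h.
Outlet amounts (n = n₀ + Σ ν·ξ):
  M: 487.3 − 1(368.8) − 1(52.69) = 65.79
  V: 0 + 1(368.8) = 368.8
  U: 0 + 1(52.69) = 52.69
  R: 0 + 1(52.69) = 52.69
Total out = 540 kmol/h; y_R = 52.69 / 540 = 0.09757.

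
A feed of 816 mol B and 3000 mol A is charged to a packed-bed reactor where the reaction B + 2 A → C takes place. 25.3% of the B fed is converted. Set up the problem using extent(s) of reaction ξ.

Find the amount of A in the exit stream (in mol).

2590 mol

B reacted = 0.253 × 816 = 206.4 mol; ν_B = −1, so ξ = 206.4/1 = 206.4 mol.
Outlet amounts (n = n₀ + ν ξ):
  B: 816 − 1(206.4) = 609.6
  A: 3000 − 2(206.4) = 2587
  C: 0 + 1(206.4) = 206.4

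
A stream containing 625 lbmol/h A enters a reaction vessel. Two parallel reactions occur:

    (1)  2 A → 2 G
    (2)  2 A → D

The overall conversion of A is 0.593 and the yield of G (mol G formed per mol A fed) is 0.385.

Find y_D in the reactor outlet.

Yield of G: 2ξ₁ / 625 = 0.385 → ξ₁ = 120.3 lbmol/h.
Conversion of A: 2ξ₁ + 2ξ₂ = 0.593 × 625 = 370.6 → ξ₂ = 65 lbmol/h.
Outlet amounts (n = n₀ + Σ ν·ξ):
  A: 625 − 2(120.3) − 2(65) = 254.4
  G: 0 + 2(120.3) = 240.6
  D: 0 + 1(65) = 65
Total out = 560 lbmol/h; y_D = 65 / 560 = 0.1161.

0.116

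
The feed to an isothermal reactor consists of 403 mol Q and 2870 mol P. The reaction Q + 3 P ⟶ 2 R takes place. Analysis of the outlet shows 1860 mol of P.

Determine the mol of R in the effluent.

For P: n = n₀ − 3ξ → 1860 = 2870 − 3ξ, giving ξ = 336.7 mol.
Outlet amounts (n = n₀ + ν ξ):
  Q: 403 − 1(336.7) = 66.33
  P: 2870 − 3(336.7) = 1860
  R: 0 + 2(336.7) = 673.3

673 mol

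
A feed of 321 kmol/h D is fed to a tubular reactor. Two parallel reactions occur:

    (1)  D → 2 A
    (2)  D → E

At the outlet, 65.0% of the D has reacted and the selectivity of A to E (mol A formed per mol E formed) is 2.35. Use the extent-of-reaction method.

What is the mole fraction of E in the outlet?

Conversion of D: D consumed = 0.65 × 321 = 208.7 kmol/h = 1ξ₁ + 1ξ₂.
Selectivity: 2ξ₁ / (1ξ₂) = 2.35 → ξ₁ = 1.175 ξ₂.
Substitute: (1·1.175 + 1) ξ₂ = 208.7 → ξ₂ = 95.93 kmol/h, ξ₁ = 112.7 kmol/h.
Outlet amounts (n = n₀ + Σ ν·ξ):
  D: 321 − 1(112.7) − 1(95.93) = 112.3
  A: 0 + 2(112.7) = 225.4
  E: 0 + 1(95.93) = 95.93
Total out = 433.7 kmol/h; y_E = 95.93 / 433.7 = 0.2212.

0.221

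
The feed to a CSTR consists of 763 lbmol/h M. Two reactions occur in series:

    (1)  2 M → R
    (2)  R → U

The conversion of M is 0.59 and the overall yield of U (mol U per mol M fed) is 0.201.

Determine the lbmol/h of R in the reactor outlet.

Conversion of M: M consumed = 2ξ₁ = 0.59 × 763 → ξ₁ = 225.1 lbmol/h.
Yield of U: 1ξ₂ / 763 = 0.201 → ξ₂ = 153.4 lbmol/h.
Outlet amounts (n = n₀ + Σ ν·ξ):
  M: 763 − 2(225.1) = 312.8
  R: 0 + 1(225.1) − 1(153.4) = 71.72
  U: 0 + 1(153.4) = 153.4

71.7 lbmol/h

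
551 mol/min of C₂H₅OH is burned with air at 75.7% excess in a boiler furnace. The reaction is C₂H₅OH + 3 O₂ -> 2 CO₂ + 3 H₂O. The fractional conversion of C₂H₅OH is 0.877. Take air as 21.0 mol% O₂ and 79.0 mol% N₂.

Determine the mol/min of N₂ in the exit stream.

Stoichiometric O₂ = 3 × 551 = 1653 mol/min; O₂ fed = 1653 × 1.757 = 2904 mol/min.
N₂ fed = 2904 × 79/21 = 10930 mol/min.
Fuel reacted = 0.877 × 551 → ξ = 483.2 mol/min.
Outlet (n = n₀ + ν ξ):
  C₂H₅OH: 551 − 1(483.2) = 67.77
  O₂: 2904 − 3(483.2) = 1455
  N₂: 10930 (inert)
  CO₂: 0 + 2(483.2) = 966.5
  H₂O: 0 + 3(483.2) = 1450

10900 mol/min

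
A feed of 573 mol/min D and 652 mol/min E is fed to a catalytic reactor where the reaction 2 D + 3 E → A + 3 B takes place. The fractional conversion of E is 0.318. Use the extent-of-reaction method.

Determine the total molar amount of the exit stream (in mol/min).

1160 mol/min

E reacted = 0.318 × 652 = 207.3 mol/min; ν_E = −3, so ξ = 207.3/3 = 69.11 mol/min.
Outlet amounts (n = n₀ + ν ξ):
  D: 573 − 2(69.11) = 434.8
  E: 652 − 3(69.11) = 444.7
  A: 0 + 1(69.11) = 69.11
  B: 0 + 3(69.11) = 207.3
Total out = 434.8 + 444.7 + 69.11 + 207.3 = 1156 mol/min.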